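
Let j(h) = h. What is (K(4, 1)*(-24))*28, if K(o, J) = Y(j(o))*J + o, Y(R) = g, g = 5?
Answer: -6048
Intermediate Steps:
Y(R) = 5
K(o, J) = o + 5*J (K(o, J) = 5*J + o = o + 5*J)
(K(4, 1)*(-24))*28 = ((4 + 5*1)*(-24))*28 = ((4 + 5)*(-24))*28 = (9*(-24))*28 = -216*28 = -6048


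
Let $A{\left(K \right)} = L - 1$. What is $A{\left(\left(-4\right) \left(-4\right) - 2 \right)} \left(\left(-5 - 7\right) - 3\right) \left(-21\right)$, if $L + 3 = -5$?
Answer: $-2835$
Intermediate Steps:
$L = -8$ ($L = -3 - 5 = -8$)
$A{\left(K \right)} = -9$ ($A{\left(K \right)} = -8 - 1 = -9$)
$A{\left(\left(-4\right) \left(-4\right) - 2 \right)} \left(\left(-5 - 7\right) - 3\right) \left(-21\right) = - 9 \left(\left(-5 - 7\right) - 3\right) \left(-21\right) = - 9 \left(-12 - 3\right) \left(-21\right) = \left(-9\right) \left(-15\right) \left(-21\right) = 135 \left(-21\right) = -2835$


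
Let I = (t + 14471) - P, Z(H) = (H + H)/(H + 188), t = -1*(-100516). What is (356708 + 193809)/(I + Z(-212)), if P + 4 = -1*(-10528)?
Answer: 1651551/313442 ≈ 5.2691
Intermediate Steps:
t = 100516
P = 10524 (P = -4 - 1*(-10528) = -4 + 10528 = 10524)
Z(H) = 2*H/(188 + H) (Z(H) = (2*H)/(188 + H) = 2*H/(188 + H))
I = 104463 (I = (100516 + 14471) - 1*10524 = 114987 - 10524 = 104463)
(356708 + 193809)/(I + Z(-212)) = (356708 + 193809)/(104463 + 2*(-212)/(188 - 212)) = 550517/(104463 + 2*(-212)/(-24)) = 550517/(104463 + 2*(-212)*(-1/24)) = 550517/(104463 + 53/3) = 550517/(313442/3) = 550517*(3/313442) = 1651551/313442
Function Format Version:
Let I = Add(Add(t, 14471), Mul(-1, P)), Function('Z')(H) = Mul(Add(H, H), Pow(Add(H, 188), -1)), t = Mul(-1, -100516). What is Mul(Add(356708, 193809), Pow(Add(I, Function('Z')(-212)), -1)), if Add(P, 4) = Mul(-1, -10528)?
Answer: Rational(1651551, 313442) ≈ 5.2691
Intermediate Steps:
t = 100516
P = 10524 (P = Add(-4, Mul(-1, -10528)) = Add(-4, 10528) = 10524)
Function('Z')(H) = Mul(2, H, Pow(Add(188, H), -1)) (Function('Z')(H) = Mul(Mul(2, H), Pow(Add(188, H), -1)) = Mul(2, H, Pow(Add(188, H), -1)))
I = 104463 (I = Add(Add(100516, 14471), Mul(-1, 10524)) = Add(114987, -10524) = 104463)
Mul(Add(356708, 193809), Pow(Add(I, Function('Z')(-212)), -1)) = Mul(Add(356708, 193809), Pow(Add(104463, Mul(2, -212, Pow(Add(188, -212), -1))), -1)) = Mul(550517, Pow(Add(104463, Mul(2, -212, Pow(-24, -1))), -1)) = Mul(550517, Pow(Add(104463, Mul(2, -212, Rational(-1, 24))), -1)) = Mul(550517, Pow(Add(104463, Rational(53, 3)), -1)) = Mul(550517, Pow(Rational(313442, 3), -1)) = Mul(550517, Rational(3, 313442)) = Rational(1651551, 313442)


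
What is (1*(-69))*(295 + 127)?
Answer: -29118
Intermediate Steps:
(1*(-69))*(295 + 127) = -69*422 = -29118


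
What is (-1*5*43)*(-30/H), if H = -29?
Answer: -6450/29 ≈ -222.41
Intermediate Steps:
(-1*5*43)*(-30/H) = (-1*5*43)*(-30/(-29)) = (-5*43)*(-30*(-1/29)) = -215*30/29 = -6450/29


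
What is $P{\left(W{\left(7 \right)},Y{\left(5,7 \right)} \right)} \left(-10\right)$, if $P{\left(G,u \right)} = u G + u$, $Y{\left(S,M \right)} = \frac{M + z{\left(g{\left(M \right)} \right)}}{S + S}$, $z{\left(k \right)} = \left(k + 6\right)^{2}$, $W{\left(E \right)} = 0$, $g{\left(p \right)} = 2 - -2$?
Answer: $-107$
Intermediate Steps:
$g{\left(p \right)} = 4$ ($g{\left(p \right)} = 2 + 2 = 4$)
$z{\left(k \right)} = \left(6 + k\right)^{2}$
$Y{\left(S,M \right)} = \frac{100 + M}{2 S}$ ($Y{\left(S,M \right)} = \frac{M + \left(6 + 4\right)^{2}}{S + S} = \frac{M + 10^{2}}{2 S} = \left(M + 100\right) \frac{1}{2 S} = \left(100 + M\right) \frac{1}{2 S} = \frac{100 + M}{2 S}$)
$P{\left(G,u \right)} = u + G u$ ($P{\left(G,u \right)} = G u + u = u + G u$)
$P{\left(W{\left(7 \right)},Y{\left(5,7 \right)} \right)} \left(-10\right) = \frac{100 + 7}{2 \cdot 5} \left(1 + 0\right) \left(-10\right) = \frac{1}{2} \cdot \frac{1}{5} \cdot 107 \cdot 1 \left(-10\right) = \frac{107}{10} \cdot 1 \left(-10\right) = \frac{107}{10} \left(-10\right) = -107$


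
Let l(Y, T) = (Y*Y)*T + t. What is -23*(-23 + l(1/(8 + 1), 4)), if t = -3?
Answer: 48346/81 ≈ 596.86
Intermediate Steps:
l(Y, T) = -3 + T*Y² (l(Y, T) = (Y*Y)*T - 3 = Y²*T - 3 = T*Y² - 3 = -3 + T*Y²)
-23*(-23 + l(1/(8 + 1), 4)) = -23*(-23 + (-3 + 4*(1/(8 + 1))²)) = -23*(-23 + (-3 + 4*(1/9)²)) = -23*(-23 + (-3 + 4*(⅑)²)) = -23*(-23 + (-3 + 4*(1/81))) = -23*(-23 + (-3 + 4/81)) = -23*(-23 - 239/81) = -23*(-2102/81) = 48346/81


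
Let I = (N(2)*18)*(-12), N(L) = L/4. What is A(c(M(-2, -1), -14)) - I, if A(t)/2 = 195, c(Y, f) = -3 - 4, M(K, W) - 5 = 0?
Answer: 498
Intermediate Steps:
M(K, W) = 5 (M(K, W) = 5 + 0 = 5)
c(Y, f) = -7
A(t) = 390 (A(t) = 2*195 = 390)
N(L) = L/4 (N(L) = L*(¼) = L/4)
I = -108 (I = (((¼)*2)*18)*(-12) = ((½)*18)*(-12) = 9*(-12) = -108)
A(c(M(-2, -1), -14)) - I = 390 - 1*(-108) = 390 + 108 = 498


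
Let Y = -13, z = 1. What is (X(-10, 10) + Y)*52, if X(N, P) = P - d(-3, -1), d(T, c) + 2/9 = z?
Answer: -1768/9 ≈ -196.44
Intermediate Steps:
d(T, c) = 7/9 (d(T, c) = -2/9 + 1 = 7/9)
X(N, P) = -7/9 + P (X(N, P) = P - 1*7/9 = P - 7/9 = -7/9 + P)
(X(-10, 10) + Y)*52 = ((-7/9 + 10) - 13)*52 = (83/9 - 13)*52 = -34/9*52 = -1768/9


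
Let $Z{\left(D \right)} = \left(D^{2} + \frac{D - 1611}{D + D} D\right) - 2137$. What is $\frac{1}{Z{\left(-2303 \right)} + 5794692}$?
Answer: $\frac{1}{11094407} \approx 9.0135 \cdot 10^{-8}$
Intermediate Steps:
$Z{\left(D \right)} = - \frac{5885}{2} + D^{2} + \frac{D}{2}$ ($Z{\left(D \right)} = \left(D^{2} + \frac{-1611 + D}{2 D} D\right) - 2137 = \left(D^{2} + \left(- \frac{1611}{2} + \frac{D}{2}\right)\right) - 2137 = \left(- \frac{1611}{2} + D^{2} + \frac{D}{2}\right) - 2137 = - \frac{5885}{2} + D^{2} + \frac{D}{2}$)
$\frac{1}{Z{\left(-2303 \right)} + 5794692} = \frac{1}{\left(- \frac{5885}{2} + \left(-2303\right)^{2} + \frac{1}{2} \left(-2303\right)\right) + 5794692} = \frac{1}{\left(- \frac{5885}{2} + 5303809 - \frac{2303}{2}\right) + 5794692} = \frac{1}{5299715 + 5794692} = \frac{1}{11094407}$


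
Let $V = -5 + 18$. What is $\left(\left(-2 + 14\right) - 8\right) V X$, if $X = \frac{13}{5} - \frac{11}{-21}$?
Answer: $\frac{17056}{105} \approx 162.44$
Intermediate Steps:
$X = \frac{328}{105}$ ($X = 13 \cdot \frac{1}{5} - - \frac{11}{21} = \frac{13}{5} + \frac{11}{21} = \frac{328}{105} \approx 3.1238$)
$V = 13$
$\left(\left(-2 + 14\right) - 8\right) V X = \left(\left(-2 + 14\right) - 8\right) 13 \cdot \frac{328}{105} = \left(12 - 8\right) 13 \cdot \frac{328}{105} = 4 \cdot 13 \cdot \frac{328}{105} = 52 \cdot \frac{328}{105} = \frac{17056}{105}$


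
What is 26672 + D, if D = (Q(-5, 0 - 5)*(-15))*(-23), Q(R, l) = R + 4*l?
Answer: 18047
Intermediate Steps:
D = -8625 (D = ((-5 + 4*(0 - 5))*(-15))*(-23) = ((-5 + 4*(-5))*(-15))*(-23) = ((-5 - 20)*(-15))*(-23) = -25*(-15)*(-23) = 375*(-23) = -8625)
26672 + D = 26672 - 8625 = 18047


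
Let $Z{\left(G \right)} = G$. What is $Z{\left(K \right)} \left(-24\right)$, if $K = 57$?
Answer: $-1368$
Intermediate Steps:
$Z{\left(K \right)} \left(-24\right) = 57 \left(-24\right) = -1368$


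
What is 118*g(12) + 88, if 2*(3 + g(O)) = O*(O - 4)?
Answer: 5398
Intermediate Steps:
g(O) = -3 + O*(-4 + O)/2 (g(O) = -3 + (O*(O - 4))/2 = -3 + (O*(-4 + O))/2 = -3 + O*(-4 + O)/2)
118*g(12) + 88 = 118*(-3 + (½)*12² - 2*12) + 88 = 118*(-3 + (½)*144 - 24) + 88 = 118*(-3 + 72 - 24) + 88 = 118*45 + 88 = 5310 + 88 = 5398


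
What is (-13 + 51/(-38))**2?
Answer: 297025/1444 ≈ 205.70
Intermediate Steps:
(-13 + 51/(-38))**2 = (-13 + 51*(-1/38))**2 = (-13 - 51/38)**2 = (-545/38)**2 = 297025/1444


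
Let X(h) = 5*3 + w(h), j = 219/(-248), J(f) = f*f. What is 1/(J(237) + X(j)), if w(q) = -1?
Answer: 1/56183 ≈ 1.7799e-5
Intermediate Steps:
J(f) = f²
j = -219/248 (j = 219*(-1/248) = -219/248 ≈ -0.88306)
X(h) = 14 (X(h) = 5*3 - 1 = 15 - 1 = 14)
1/(J(237) + X(j)) = 1/(237² + 14) = 1/(56169 + 14) = 1/56183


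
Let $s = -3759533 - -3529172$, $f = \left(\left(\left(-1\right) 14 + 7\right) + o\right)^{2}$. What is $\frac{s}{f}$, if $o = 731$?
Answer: $- \frac{230361}{524176} \approx -0.43947$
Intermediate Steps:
$f = 524176$ ($f = \left(\left(\left(-1\right) 14 + 7\right) + 731\right)^{2} = \left(\left(-14 + 7\right) + 731\right)^{2} = \left(-7 + 731\right)^{2} = 724^{2} = 524176$)
$s = -230361$ ($s = -3759533 + 3529172 = -230361$)
$\frac{s}{f} = - \frac{230361}{524176}$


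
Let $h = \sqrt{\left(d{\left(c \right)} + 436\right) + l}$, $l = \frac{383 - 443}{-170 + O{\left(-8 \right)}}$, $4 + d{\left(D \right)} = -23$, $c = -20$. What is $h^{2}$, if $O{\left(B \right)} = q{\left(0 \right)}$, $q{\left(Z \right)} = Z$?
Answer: $\frac{6959}{17} \approx 409.35$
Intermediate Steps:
$O{\left(B \right)} = 0$
$d{\left(D \right)} = -27$ ($d{\left(D \right)} = -4 - 23 = -27$)
$l = \frac{6}{17}$ ($l = \frac{383 - 443}{-170 + 0} = - \frac{60}{-170} = \left(-60\right) \left(- \frac{1}{170}\right) = \frac{6}{17} \approx 0.35294$)
$h = \frac{\sqrt{118303}}{17}$ ($h = \sqrt{\left(-27 + 436\right) + \frac{6}{17}} = \sqrt{409 + \frac{6}{17}} = \sqrt{\frac{6959}{17}} = \frac{\sqrt{118303}}{17} \approx 20.232$)
$h^{2} = \left(\frac{\sqrt{118303}}{17}\right)^{2} = \frac{6959}{17}$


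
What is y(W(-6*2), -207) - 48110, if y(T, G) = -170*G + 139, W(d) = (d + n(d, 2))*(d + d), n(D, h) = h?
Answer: -12781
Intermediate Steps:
W(d) = 2*d*(2 + d) (W(d) = (d + 2)*(d + d) = (2 + d)*(2*d) = 2*d*(2 + d))
y(T, G) = 139 - 170*G
y(W(-6*2), -207) - 48110 = (139 - 170*(-207)) - 48110 = (139 + 35190) - 48110 = 35329 - 48110 = -12781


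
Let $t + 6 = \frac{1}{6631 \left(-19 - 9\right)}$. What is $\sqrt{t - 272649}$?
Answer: $\frac{i \sqrt{2349782112547597}}{92834} \approx 522.16 i$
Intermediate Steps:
$t = - \frac{1114009}{185668}$ ($t = -6 + \frac{1}{6631 \left(-19 - 9\right)} = -6 + \frac{1}{6631 \left(-28\right)} = -6 + \frac{1}{-185668} = -6 - \frac{1}{185668} = - \frac{1114009}{185668} \approx -6.0$)
$\sqrt{t - 272649} = \sqrt{- \frac{1114009}{185668} - 272649} = \sqrt{- \frac{50623308541}{185668}} = \frac{i \sqrt{2349782112547597}}{92834}$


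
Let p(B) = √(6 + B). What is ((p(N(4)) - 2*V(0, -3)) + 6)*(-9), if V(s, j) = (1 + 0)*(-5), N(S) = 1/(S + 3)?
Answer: -144 - 9*√301/7 ≈ -166.31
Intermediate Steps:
N(S) = 1/(3 + S)
V(s, j) = -5 (V(s, j) = 1*(-5) = -5)
((p(N(4)) - 2*V(0, -3)) + 6)*(-9) = ((√(6 + 1/(3 + 4)) - 2*(-5)) + 6)*(-9) = ((√(6 + 1/7) + 10) + 6)*(-9) = ((√(6 + ⅐) + 10) + 6)*(-9) = ((√(43/7) + 10) + 6)*(-9) = ((√301/7 + 10) + 6)*(-9) = ((10 + √301/7) + 6)*(-9) = (16 + √301/7)*(-9) = -144 - 9*√301/7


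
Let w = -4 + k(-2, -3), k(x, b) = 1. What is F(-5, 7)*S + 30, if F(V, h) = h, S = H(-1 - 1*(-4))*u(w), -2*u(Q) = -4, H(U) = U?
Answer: 72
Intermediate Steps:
w = -3 (w = -4 + 1 = -3)
u(Q) = 2 (u(Q) = -½*(-4) = 2)
S = 6 (S = (-1 - 1*(-4))*2 = (-1 + 4)*2 = 3*2 = 6)
F(-5, 7)*S + 30 = 7*6 + 30 = 42 + 30 = 72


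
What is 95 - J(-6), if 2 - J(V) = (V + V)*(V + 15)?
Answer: -15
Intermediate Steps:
J(V) = 2 - 2*V*(15 + V) (J(V) = 2 - (V + V)*(V + 15) = 2 - 2*V*(15 + V))
95 - J(-6) = 95 - (2 - 30*(-6) - 2*(-6)**2) = 95 - (2 + 180 - 2*36) = 95 - (2 + 180 - 72) = 95 - 1*110 = 95 - 110 = -15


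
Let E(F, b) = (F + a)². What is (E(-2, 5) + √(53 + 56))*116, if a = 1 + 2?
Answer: 116 + 116*√109 ≈ 1327.1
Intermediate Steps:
a = 3
E(F, b) = (3 + F)² (E(F, b) = (F + 3)² = (3 + F)²)
(E(-2, 5) + √(53 + 56))*116 = ((3 - 2)² + √(53 + 56))*116 = (1² + √109)*116 = (1 + √109)*116 = 116 + 116*√109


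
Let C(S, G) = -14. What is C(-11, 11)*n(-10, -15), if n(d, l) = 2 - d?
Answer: -168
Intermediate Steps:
C(-11, 11)*n(-10, -15) = -14*(2 - 1*(-10)) = -14*(2 + 10) = -14*12 = -168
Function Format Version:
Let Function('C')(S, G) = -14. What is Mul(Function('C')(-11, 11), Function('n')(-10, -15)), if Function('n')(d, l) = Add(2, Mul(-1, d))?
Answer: -168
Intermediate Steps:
Mul(Function('C')(-11, 11), Function('n')(-10, -15)) = Mul(-14, Add(2, Mul(-1, -10))) = Mul(-14, Add(2, 10)) = Mul(-14, 12) = -168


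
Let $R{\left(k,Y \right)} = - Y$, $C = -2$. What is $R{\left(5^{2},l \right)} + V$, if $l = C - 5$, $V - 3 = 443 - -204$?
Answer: $657$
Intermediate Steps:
$V = 650$ ($V = 3 + \left(443 - -204\right) = 3 + \left(443 + 204\right) = 3 + 647 = 650$)
$l = -7$ ($l = -2 - 5 = -7$)
$R{\left(5^{2},l \right)} + V = \left(-1\right) \left(-7\right) + 650 = 7 + 650 = 657$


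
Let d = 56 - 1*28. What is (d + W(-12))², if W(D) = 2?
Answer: 900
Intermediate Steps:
d = 28 (d = 56 - 28 = 28)
(d + W(-12))² = (28 + 2)² = 30² = 900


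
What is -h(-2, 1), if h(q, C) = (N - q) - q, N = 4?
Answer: -8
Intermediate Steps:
h(q, C) = 4 - 2*q (h(q, C) = (4 - q) - q = 4 - 2*q)
-h(-2, 1) = -(4 - 2*(-2)) = -(4 + 4) = -1*8 = -8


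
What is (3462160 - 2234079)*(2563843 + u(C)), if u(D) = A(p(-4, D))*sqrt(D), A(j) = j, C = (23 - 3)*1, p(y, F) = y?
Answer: 3148606875283 - 9824648*sqrt(5) ≈ 3.1486e+12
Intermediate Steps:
C = 20 (C = 20*1 = 20)
u(D) = -4*sqrt(D)
(3462160 - 2234079)*(2563843 + u(C)) = (3462160 - 2234079)*(2563843 - 8*sqrt(5)) = 1228081*(2563843 - 8*sqrt(5)) = 3148606875283 - 9824648*sqrt(5)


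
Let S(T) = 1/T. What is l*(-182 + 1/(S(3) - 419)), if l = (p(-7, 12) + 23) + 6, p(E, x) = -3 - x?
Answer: -1600165/628 ≈ -2548.0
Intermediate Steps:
l = 14 (l = ((-3 - 1*12) + 23) + 6 = ((-3 - 12) + 23) + 6 = (-15 + 23) + 6 = 8 + 6 = 14)
l*(-182 + 1/(S(3) - 419)) = 14*(-182 + 1/(1/3 - 419)) = 14*(-182 + 1/(⅓ - 419)) = 14*(-182 + 1/(-1256/3)) = 14*(-182 - 3/1256) = 14*(-228595/1256) = -1600165/628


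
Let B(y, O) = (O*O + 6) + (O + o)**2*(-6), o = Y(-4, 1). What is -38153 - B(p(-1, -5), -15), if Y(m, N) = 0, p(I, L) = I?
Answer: -37034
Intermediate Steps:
o = 0
B(y, O) = 6 - 5*O**2 (B(y, O) = (O*O + 6) + (O + 0)**2*(-6) = (O**2 + 6) + O**2*(-6) = (6 + O**2) - 6*O**2 = 6 - 5*O**2)
-38153 - B(p(-1, -5), -15) = -38153 - (6 - 5*(-15)**2) = -38153 - (6 - 5*225) = -38153 - (6 - 1125) = -38153 - 1*(-1119) = -38153 + 1119 = -37034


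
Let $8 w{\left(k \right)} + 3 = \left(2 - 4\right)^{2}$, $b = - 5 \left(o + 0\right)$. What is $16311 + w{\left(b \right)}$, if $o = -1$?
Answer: $\frac{130489}{8} \approx 16311.0$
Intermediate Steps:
$b = 5$ ($b = - 5 \left(-1 + 0\right) = \left(-5\right) \left(-1\right) = 5$)
$w{\left(k \right)} = \frac{1}{8}$ ($w{\left(k \right)} = - \frac{3}{8} + \frac{\left(2 - 4\right)^{2}}{8} = - \frac{3}{8} + \frac{\left(-2\right)^{2}}{8} = - \frac{3}{8} + \frac{1}{8} \cdot 4 = - \frac{3}{8} + \frac{1}{2} = \frac{1}{8}$)
$16311 + w{\left(b \right)} = 16311 + \frac{1}{8} = \frac{130489}{8}$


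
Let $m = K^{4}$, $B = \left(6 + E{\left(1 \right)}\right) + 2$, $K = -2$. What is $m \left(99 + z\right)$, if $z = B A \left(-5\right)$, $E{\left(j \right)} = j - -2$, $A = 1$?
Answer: $704$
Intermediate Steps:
$E{\left(j \right)} = 2 + j$ ($E{\left(j \right)} = j + 2 = 2 + j$)
$B = 11$ ($B = \left(6 + \left(2 + 1\right)\right) + 2 = \left(6 + 3\right) + 2 = 9 + 2 = 11$)
$m = 16$ ($m = \left(-2\right)^{4} = 16$)
$z = -55$ ($z = 11 \cdot 1 \left(-5\right) = 11 \left(-5\right) = -55$)
$m \left(99 + z\right) = 16 \left(99 - 55\right) = 16 \cdot 44 = 704$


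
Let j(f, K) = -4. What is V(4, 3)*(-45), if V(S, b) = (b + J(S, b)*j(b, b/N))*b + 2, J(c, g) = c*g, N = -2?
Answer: 5985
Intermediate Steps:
V(S, b) = 2 + b*(b - 4*S*b) (V(S, b) = (b + (S*b)*(-4))*b + 2 = (b - 4*S*b)*b + 2 = b*(b - 4*S*b) + 2 = 2 + b*(b - 4*S*b))
V(4, 3)*(-45) = (2 + 3² - 4*4*3²)*(-45) = (2 + 9 - 4*4*9)*(-45) = (2 + 9 - 144)*(-45) = -133*(-45) = 5985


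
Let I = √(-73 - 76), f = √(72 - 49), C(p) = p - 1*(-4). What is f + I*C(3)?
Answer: √23 + 7*I*√149 ≈ 4.7958 + 85.446*I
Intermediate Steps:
C(p) = 4 + p (C(p) = p + 4 = 4 + p)
f = √23 ≈ 4.7958
I = I*√149 (I = √(-149) = I*√149 ≈ 12.207*I)
f + I*C(3) = √23 + (I*√149)*(4 + 3) = √23 + (I*√149)*7 = √23 + 7*I*√149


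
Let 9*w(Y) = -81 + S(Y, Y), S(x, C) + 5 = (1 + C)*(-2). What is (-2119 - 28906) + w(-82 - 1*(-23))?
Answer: -93065/3 ≈ -31022.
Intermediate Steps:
S(x, C) = -7 - 2*C (S(x, C) = -5 + (1 + C)*(-2) = -5 + (-2 - 2*C) = -7 - 2*C)
w(Y) = -88/9 - 2*Y/9 (w(Y) = (-81 + (-7 - 2*Y))/9 = (-88 - 2*Y)/9 = -88/9 - 2*Y/9)
(-2119 - 28906) + w(-82 - 1*(-23)) = (-2119 - 28906) + (-88/9 - 2*(-82 - 1*(-23))/9) = -31025 + (-88/9 - 2*(-82 + 23)/9) = -31025 + (-88/9 - 2/9*(-59)) = -31025 + (-88/9 + 118/9) = -31025 + 10/3 = -93065/3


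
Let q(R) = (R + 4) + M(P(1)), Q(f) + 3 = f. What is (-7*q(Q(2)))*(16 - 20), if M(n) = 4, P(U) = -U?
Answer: 196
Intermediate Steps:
Q(f) = -3 + f
q(R) = 8 + R (q(R) = (R + 4) + 4 = (4 + R) + 4 = 8 + R)
(-7*q(Q(2)))*(16 - 20) = (-7*(8 + (-3 + 2)))*(16 - 20) = -7*(8 - 1)*(-4) = -7*7*(-4) = -49*(-4) = 196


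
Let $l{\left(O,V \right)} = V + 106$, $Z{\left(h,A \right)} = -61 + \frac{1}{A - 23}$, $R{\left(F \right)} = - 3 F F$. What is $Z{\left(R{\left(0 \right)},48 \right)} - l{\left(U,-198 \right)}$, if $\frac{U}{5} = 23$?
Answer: $\frac{776}{25} \approx 31.04$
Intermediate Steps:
$R{\left(F \right)} = - 3 F^{2}$
$U = 115$ ($U = 5 \cdot 23 = 115$)
$Z{\left(h,A \right)} = -61 + \frac{1}{-23 + A}$
$l{\left(O,V \right)} = 106 + V$
$Z{\left(R{\left(0 \right)},48 \right)} - l{\left(U,-198 \right)} = \frac{1404 - 2928}{-23 + 48} - \left(106 - 198\right) = \frac{1404 - 2928}{25} - -92 = \frac{1}{25} \left(-1524\right) + 92 = - \frac{1524}{25} + 92 = \frac{776}{25}$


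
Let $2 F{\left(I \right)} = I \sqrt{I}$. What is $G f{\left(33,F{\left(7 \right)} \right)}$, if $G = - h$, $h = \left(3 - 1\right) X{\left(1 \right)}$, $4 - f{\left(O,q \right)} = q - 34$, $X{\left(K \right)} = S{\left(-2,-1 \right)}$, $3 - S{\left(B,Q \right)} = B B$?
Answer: $76 - 7 \sqrt{7} \approx 57.48$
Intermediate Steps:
$S{\left(B,Q \right)} = 3 - B^{2}$ ($S{\left(B,Q \right)} = 3 - B B = 3 - B^{2}$)
$X{\left(K \right)} = -1$ ($X{\left(K \right)} = 3 - \left(-2\right)^{2} = 3 - 4 = -1$)
$F{\left(I \right)} = \frac{I^{\frac{3}{2}}}{2}$ ($F{\left(I \right)} = \frac{I \sqrt{I}}{2} = \frac{I^{\frac{3}{2}}}{2}$)
$f{\left(O,q \right)} = 38 - q$ ($f{\left(O,q \right)} = 4 - \left(q - 34\right) = 4 - \left(-34 + q\right) = 38 - q$)
$h = -2$ ($h = \left(3 - 1\right) \left(-1\right) = 2 \left(-1\right) = -2$)
$G = 2$ ($G = \left(-1\right) \left(-2\right) = 2$)
$G f{\left(33,F{\left(7 \right)} \right)} = 2 \left(38 - \frac{7^{\frac{3}{2}}}{2}\right) = 2 \left(38 - \frac{7 \sqrt{7}}{2}\right) = 76 - 7 \sqrt{7}$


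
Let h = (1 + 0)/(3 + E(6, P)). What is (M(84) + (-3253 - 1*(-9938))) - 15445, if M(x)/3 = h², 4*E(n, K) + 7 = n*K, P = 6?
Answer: -14725512/1681 ≈ -8760.0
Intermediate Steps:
E(n, K) = -7/4 + K*n/4 (E(n, K) = -7/4 + (n*K)/4 = -7/4 + (K*n)/4 = -7/4 + K*n/4)
h = 4/41 (h = (1 + 0)/(3 + (-7/4 + (¼)*6*6)) = 1/(3 + (-7/4 + 9)) = 1/(3 + 29/4) = 1/(41/4) = 1*(4/41) = 4/41 ≈ 0.097561)
M(x) = 48/1681 (M(x) = 3*(4/41)² = 3*(16/1681) = 48/1681)
(M(84) + (-3253 - 1*(-9938))) - 15445 = (48/1681 + (-3253 - 1*(-9938))) - 15445 = (48/1681 + (-3253 + 9938)) - 15445 = (48/1681 + 6685) - 15445 = 11237533/1681 - 15445 = -14725512/1681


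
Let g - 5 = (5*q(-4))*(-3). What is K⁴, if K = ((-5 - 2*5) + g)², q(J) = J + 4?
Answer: 100000000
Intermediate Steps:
q(J) = 4 + J
g = 5 (g = 5 + (5*(4 - 4))*(-3) = 5 + (5*0)*(-3) = 5 + 0*(-3) = 5 + 0 = 5)
K = 100 (K = ((-5 - 2*5) + 5)² = ((-5 - 10) + 5)² = (-15 + 5)² = (-10)² = 100)
K⁴ = 100⁴ = 100000000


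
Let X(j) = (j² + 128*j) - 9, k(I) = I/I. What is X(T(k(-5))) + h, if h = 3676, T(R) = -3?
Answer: 3292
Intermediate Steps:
k(I) = 1
X(j) = -9 + j² + 128*j
X(T(k(-5))) + h = (-9 + (-3)² + 128*(-3)) + 3676 = (-9 + 9 - 384) + 3676 = -384 + 3676 = 3292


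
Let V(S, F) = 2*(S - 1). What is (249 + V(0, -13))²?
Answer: 61009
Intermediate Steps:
V(S, F) = -2 + 2*S (V(S, F) = 2*(-1 + S) = -2 + 2*S)
(249 + V(0, -13))² = (249 + (-2 + 2*0))² = (249 + (-2 + 0))² = (249 - 2)² = 247² = 61009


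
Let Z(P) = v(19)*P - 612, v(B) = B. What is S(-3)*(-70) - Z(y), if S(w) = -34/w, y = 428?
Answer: -24940/3 ≈ -8313.3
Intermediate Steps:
Z(P) = -612 + 19*P (Z(P) = 19*P - 612 = -612 + 19*P)
S(-3)*(-70) - Z(y) = -34/(-3)*(-70) - (-612 + 19*428) = -34*(-1/3)*(-70) - (-612 + 8132) = (34/3)*(-70) - 1*7520 = -2380/3 - 7520 = -24940/3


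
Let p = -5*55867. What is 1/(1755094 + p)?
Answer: 1/1475759 ≈ 6.7762e-7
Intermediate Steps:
p = -279335
1/(1755094 + p) = 1/(1755094 - 279335) = 1/1475759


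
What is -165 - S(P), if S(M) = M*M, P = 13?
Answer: -334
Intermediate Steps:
S(M) = M**2
-165 - S(P) = -165 - 1*13**2 = -165 - 1*169 = -165 - 169 = -334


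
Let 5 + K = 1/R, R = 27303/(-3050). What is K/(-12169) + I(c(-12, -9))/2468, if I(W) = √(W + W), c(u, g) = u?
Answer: 139565/332250207 + I*√6/1234 ≈ 0.00042006 + 0.001985*I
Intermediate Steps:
I(W) = √2*√W (I(W) = √(2*W) = √2*√W)
R = -27303/3050 (R = 27303*(-1/3050) = -27303/3050 ≈ -8.9518)
K = -139565/27303 (K = -5 + 1/(-27303/3050) = -5 - 3050/27303 = -139565/27303 ≈ -5.1117)
K/(-12169) + I(c(-12, -9))/2468 = -139565/27303/(-12169) + (√2*√(-12))/2468 = -139565/27303*(-1/12169) + (√2*(2*I*√3))*(1/2468) = 139565/332250207 + (2*I*√6)*(1/2468) = 139565/332250207 + I*√6/1234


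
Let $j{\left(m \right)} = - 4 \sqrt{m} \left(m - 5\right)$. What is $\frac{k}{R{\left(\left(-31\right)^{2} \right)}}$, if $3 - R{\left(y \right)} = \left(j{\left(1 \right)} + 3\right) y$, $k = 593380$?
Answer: $- \frac{148345}{4564} \approx -32.503$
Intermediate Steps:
$j{\left(m \right)} = - 4 \sqrt{m} \left(-5 + m\right)$
$R{\left(y \right)} = 3 - 19 y$ ($R{\left(y \right)} = 3 - \left(4 \sqrt{1} \left(5 - 1\right) + 3\right) y = 3 - \left(4 \cdot 1 \left(5 - 1\right) + 3\right) y = 3 - \left(4 \cdot 1 \cdot 4 + 3\right) y = 3 - \left(16 + 3\right) y = 3 - 19 y$)
$\frac{k}{R{\left(\left(-31\right)^{2} \right)}} = \frac{593380}{3 - 19 \left(-31\right)^{2}} = \frac{593380}{3 - 18259} = \frac{593380}{-18256} = 593380 \left(- \frac{1}{18256}\right) = - \frac{148345}{4564}$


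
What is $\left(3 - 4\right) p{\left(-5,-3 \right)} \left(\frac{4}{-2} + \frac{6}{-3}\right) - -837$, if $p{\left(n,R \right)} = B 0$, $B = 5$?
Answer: $837$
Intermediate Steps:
$p{\left(n,R \right)} = 0$ ($p{\left(n,R \right)} = 5 \cdot 0 = 0$)
$\left(3 - 4\right) p{\left(-5,-3 \right)} \left(\frac{4}{-2} + \frac{6}{-3}\right) - -837 = \left(3 - 4\right) 0 \left(\frac{4}{-2} + \frac{6}{-3}\right) - -837 = \left(3 - 4\right) 0 \left(4 \left(- \frac{1}{2}\right) + 6 \left(- \frac{1}{3}\right)\right) + 837 = \left(-1\right) 0 \left(-2 - 2\right) + 837 = 0 \left(-4\right) + 837 = 0 + 837 = 837$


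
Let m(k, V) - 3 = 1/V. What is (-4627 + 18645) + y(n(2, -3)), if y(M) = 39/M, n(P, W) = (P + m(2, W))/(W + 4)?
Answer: 196369/14 ≈ 14026.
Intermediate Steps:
m(k, V) = 3 + 1/V
n(P, W) = (3 + P + 1/W)/(4 + W) (n(P, W) = (P + (3 + 1/W))/(W + 4) = (3 + P + 1/W)/(4 + W))
(-4627 + 18645) + y(n(2, -3)) = (-4627 + 18645) + 39/(((1 + 3*(-3) + 2*(-3))/((-3)*(4 - 3)))) = 14018 + 39/((-1/3*(1 - 9 - 6)/1)) = 14018 + 39/((-1/3*1*(-14))) = 14018 + 39/(14/3) = 14018 + 39*(3/14) = 14018 + 117/14 = 196369/14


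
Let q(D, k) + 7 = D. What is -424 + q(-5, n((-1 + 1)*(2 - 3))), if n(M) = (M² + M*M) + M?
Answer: -436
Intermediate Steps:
n(M) = M + 2*M² (n(M) = (M² + M²) + M = 2*M² + M = M + 2*M²)
q(D, k) = -7 + D
-424 + q(-5, n((-1 + 1)*(2 - 3))) = -424 + (-7 - 5) = -424 - 12 = -436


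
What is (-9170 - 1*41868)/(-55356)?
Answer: 25519/27678 ≈ 0.92200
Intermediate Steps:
(-9170 - 1*41868)/(-55356) = (-9170 - 41868)*(-1/55356) = -51038*(-1/55356) = 25519/27678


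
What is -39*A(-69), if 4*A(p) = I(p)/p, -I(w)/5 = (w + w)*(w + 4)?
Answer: -12675/2 ≈ -6337.5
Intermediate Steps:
I(w) = -10*w*(4 + w) (I(w) = -5*(w + w)*(w + 4) = -5*2*w*(4 + w) = -10*w*(4 + w))
A(p) = -10 - 5*p/2 (A(p) = ((-10*p*(4 + p))/p)/4 = (-40 - 10*p)/4 = -10 - 5*p/2)
-39*A(-69) = -39*(-10 - 5/2*(-69)) = -39*(-10 + 345/2) = -39*325/2 = -12675/2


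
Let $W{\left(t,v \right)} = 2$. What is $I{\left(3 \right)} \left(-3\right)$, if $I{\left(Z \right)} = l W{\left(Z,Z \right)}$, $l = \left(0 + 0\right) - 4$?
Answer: $24$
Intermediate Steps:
$l = -4$ ($l = 0 - 4 = -4$)
$I{\left(Z \right)} = -8$ ($I{\left(Z \right)} = \left(-4\right) 2 = -8$)
$I{\left(3 \right)} \left(-3\right) = \left(-8\right) \left(-3\right) = 24$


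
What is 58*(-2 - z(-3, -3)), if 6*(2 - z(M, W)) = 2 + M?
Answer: -725/3 ≈ -241.67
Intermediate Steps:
z(M, W) = 5/3 - M/6 (z(M, W) = 2 - (2 + M)/6 = 2 + (-⅓ - M/6) = 5/3 - M/6)
58*(-2 - z(-3, -3)) = 58*(-2 - (5/3 - ⅙*(-3))) = 58*(-2 - (5/3 + ½)) = 58*(-2 - 1*13/6) = 58*(-2 - 13/6) = 58*(-25/6) = -725/3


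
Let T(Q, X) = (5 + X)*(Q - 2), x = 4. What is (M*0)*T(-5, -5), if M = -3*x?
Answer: 0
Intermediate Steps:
T(Q, X) = (-2 + Q)*(5 + X) (T(Q, X) = (5 + X)*(-2 + Q) = (-2 + Q)*(5 + X))
M = -12 (M = -3*4 = -12)
(M*0)*T(-5, -5) = (-12*0)*(-10 - 2*(-5) + 5*(-5) - 5*(-5)) = 0*(-10 + 10 - 25 + 25) = 0*0 = 0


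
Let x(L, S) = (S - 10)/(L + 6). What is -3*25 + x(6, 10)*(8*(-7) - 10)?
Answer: -75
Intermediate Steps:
x(L, S) = (-10 + S)/(6 + L)
-3*25 + x(6, 10)*(8*(-7) - 10) = -3*25 + ((-10 + 10)/(6 + 6))*(8*(-7) - 10) = -75 + (0/12)*(-56 - 10) = -75 + ((1/12)*0)*(-66) = -75 + 0*(-66) = -75 + 0 = -75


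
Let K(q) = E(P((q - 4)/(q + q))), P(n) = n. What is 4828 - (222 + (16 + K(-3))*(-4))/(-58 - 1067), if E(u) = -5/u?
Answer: 38021726/7875 ≈ 4828.2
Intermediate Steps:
K(q) = -10*q/(-4 + q) (K(q) = -5*(q + q)/(q - 4) = -5*2*q/(-4 + q) = -10*q/(-4 + q))
4828 - (222 + (16 + K(-3))*(-4))/(-58 - 1067) = 4828 - (222 + (16 - 10*(-3)/(-4 - 3))*(-4))/(-58 - 1067) = 4828 - (222 + (16 - 10*(-3)/(-7))*(-4))/(-1125) = 4828 - (222 + (16 - 10*(-3)*(-⅐))*(-4))*(-1)/1125 = 4828 - (222 + (16 - 30/7)*(-4))*(-1)/1125 = 4828 - (222 + (82/7)*(-4))*(-1)/1125 = 4828 - (222 - 328/7)*(-1)/1125 = 4828 - 1226*(-1)/(7*1125) = 4828 - 1*(-1226/7875) = 4828 + 1226/7875 = 38021726/7875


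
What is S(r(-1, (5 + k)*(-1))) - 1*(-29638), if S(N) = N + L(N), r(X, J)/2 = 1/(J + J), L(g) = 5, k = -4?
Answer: 29642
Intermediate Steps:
r(X, J) = 1/J (r(X, J) = 2/(J + J) = 2/((2*J)) = 2*(1/(2*J)) = 1/J)
S(N) = 5 + N (S(N) = N + 5 = 5 + N)
S(r(-1, (5 + k)*(-1))) - 1*(-29638) = (5 + 1/((5 - 4)*(-1))) - 1*(-29638) = (5 + 1/(1*(-1))) + 29638 = (5 + 1/(-1)) + 29638 = (5 - 1) + 29638 = 4 + 29638 = 29642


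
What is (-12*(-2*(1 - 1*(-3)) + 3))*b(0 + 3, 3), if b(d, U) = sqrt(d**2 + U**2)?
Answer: 180*sqrt(2) ≈ 254.56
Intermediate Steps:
b(d, U) = sqrt(U**2 + d**2)
(-12*(-2*(1 - 1*(-3)) + 3))*b(0 + 3, 3) = (-12*(-2*(1 - 1*(-3)) + 3))*sqrt(3**2 + (0 + 3)**2) = (-12*(-2*(1 + 3) + 3))*sqrt(9 + 3**2) = (-12*(-2*4 + 3))*sqrt(9 + 9) = (-12*(-8 + 3))*sqrt(18) = (-12*(-5))*(3*sqrt(2)) = 60*(3*sqrt(2)) = 180*sqrt(2)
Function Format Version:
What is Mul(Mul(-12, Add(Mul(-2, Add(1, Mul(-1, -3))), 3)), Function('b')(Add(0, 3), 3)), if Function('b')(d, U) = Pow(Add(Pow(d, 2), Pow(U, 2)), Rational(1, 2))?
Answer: Mul(180, Pow(2, Rational(1, 2))) ≈ 254.56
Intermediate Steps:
Function('b')(d, U) = Pow(Add(Pow(U, 2), Pow(d, 2)), Rational(1, 2))
Mul(Mul(-12, Add(Mul(-2, Add(1, Mul(-1, -3))), 3)), Function('b')(Add(0, 3), 3)) = Mul(Mul(-12, Add(Mul(-2, Add(1, Mul(-1, -3))), 3)), Pow(Add(Pow(3, 2), Pow(Add(0, 3), 2)), Rational(1, 2))) = Mul(Mul(-12, Add(Mul(-2, Add(1, 3)), 3)), Pow(Add(9, Pow(3, 2)), Rational(1, 2))) = Mul(Mul(-12, Add(Mul(-2, 4), 3)), Pow(Add(9, 9), Rational(1, 2))) = Mul(Mul(-12, Add(-8, 3)), Pow(18, Rational(1, 2))) = Mul(Mul(-12, -5), Mul(3, Pow(2, Rational(1, 2)))) = Mul(60, Mul(3, Pow(2, Rational(1, 2)))) = Mul(180, Pow(2, Rational(1, 2)))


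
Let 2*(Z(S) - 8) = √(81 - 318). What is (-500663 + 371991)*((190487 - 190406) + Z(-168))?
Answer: -11451808 - 64336*I*√237 ≈ -1.1452e+7 - 9.9044e+5*I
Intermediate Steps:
Z(S) = 8 + I*√237/2 (Z(S) = 8 + √(81 - 318)/2 = 8 + √(-237)/2 = 8 + (I*√237)/2 = 8 + I*√237/2)
(-500663 + 371991)*((190487 - 190406) + Z(-168)) = (-500663 + 371991)*((190487 - 190406) + (8 + I*√237/2)) = -128672*(81 + (8 + I*√237/2)) = -128672*(89 + I*√237/2) = -11451808 - 64336*I*√237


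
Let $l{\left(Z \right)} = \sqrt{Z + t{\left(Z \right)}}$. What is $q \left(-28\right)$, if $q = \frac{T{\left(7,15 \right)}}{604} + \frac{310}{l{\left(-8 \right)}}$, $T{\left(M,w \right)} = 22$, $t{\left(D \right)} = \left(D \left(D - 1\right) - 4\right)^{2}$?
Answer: $- \frac{154}{151} - \frac{2170 \sqrt{1154}}{577} \approx -128.78$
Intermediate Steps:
$t{\left(D \right)} = \left(-4 + D \left(-1 + D\right)\right)^{2}$ ($t{\left(D \right)} = \left(D \left(-1 + D\right) - 4\right)^{2} = \left(-4 + D \left(-1 + D\right)\right)^{2}$)
$l{\left(Z \right)} = \sqrt{Z + \left(4 + Z - Z^{2}\right)^{2}}$
$q = \frac{11}{302} + \frac{155 \sqrt{1154}}{1154}$ ($q = \frac{22}{604} + \frac{310}{\sqrt{-8 + \left(4 - 8 - \left(-8\right)^{2}\right)^{2}}} = 22 \cdot \frac{1}{604} + \frac{310}{\sqrt{-8 + \left(4 - 8 - 64\right)^{2}}} = \frac{11}{302} + \frac{310}{\sqrt{-8 + \left(4 - 8 - 64\right)^{2}}} = \frac{11}{302} + \frac{310}{\sqrt{-8 + \left(-68\right)^{2}}} = \frac{11}{302} + \frac{310}{\sqrt{-8 + 4624}} = \frac{11}{302} + \frac{310}{\sqrt{4616}} = \frac{11}{302} + \frac{310}{2 \sqrt{1154}} = \frac{11}{302} + 310 \frac{\sqrt{1154}}{2308} = \frac{11}{302} + \frac{155 \sqrt{1154}}{1154} \approx 4.5992$)
$q \left(-28\right) = \left(\frac{11}{302} + \frac{155 \sqrt{1154}}{1154}\right) \left(-28\right) = - \frac{154}{151} - \frac{2170 \sqrt{1154}}{577}$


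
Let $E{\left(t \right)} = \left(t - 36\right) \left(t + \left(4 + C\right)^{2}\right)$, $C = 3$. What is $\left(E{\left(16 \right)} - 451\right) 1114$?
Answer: $-1950614$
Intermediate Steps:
$E{\left(t \right)} = \left(-36 + t\right) \left(49 + t\right)$ ($E{\left(t \right)} = \left(t - 36\right) \left(t + \left(4 + 3\right)^{2}\right) = \left(-36 + t\right) \left(t + 7^{2}\right) = \left(-36 + t\right) \left(t + 49\right) = \left(-36 + t\right) \left(49 + t\right)$)
$\left(E{\left(16 \right)} - 451\right) 1114 = \left(\left(-1764 + 16^{2} + 13 \cdot 16\right) - 451\right) 1114 = \left(\left(-1764 + 256 + 208\right) - 451\right) 1114 = \left(-1300 - 451\right) 1114 = \left(-1751\right) 1114 = -1950614$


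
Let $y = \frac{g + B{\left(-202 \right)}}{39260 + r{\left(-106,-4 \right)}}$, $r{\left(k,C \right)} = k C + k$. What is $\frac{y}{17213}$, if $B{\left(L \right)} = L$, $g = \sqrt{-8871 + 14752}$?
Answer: $- \frac{101}{340628057} + \frac{\sqrt{5881}}{681256114} \approx -1.8394 \cdot 10^{-7}$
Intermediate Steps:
$r{\left(k,C \right)} = k + C k$ ($r{\left(k,C \right)} = C k + k = k + C k$)
$g = \sqrt{5881} \approx 76.688$
$y = - \frac{101}{19789} + \frac{\sqrt{5881}}{39578}$ ($y = \frac{\sqrt{5881} - 202}{39260 - 106 \left(1 - 4\right)} = \frac{-202 + \sqrt{5881}}{39260 - -318} = \frac{-202 + \sqrt{5881}}{39260 + 318} = \frac{-202 + \sqrt{5881}}{39578} = \left(-202 + \sqrt{5881}\right) \frac{1}{39578} = - \frac{101}{19789} + \frac{\sqrt{5881}}{39578} \approx -0.0031662$)
$\frac{y}{17213} = \frac{- \frac{101}{19789} + \frac{\sqrt{5881}}{39578}}{17213} = \left(- \frac{101}{19789} + \frac{\sqrt{5881}}{39578}\right) \frac{1}{17213} = - \frac{101}{340628057} + \frac{\sqrt{5881}}{681256114}$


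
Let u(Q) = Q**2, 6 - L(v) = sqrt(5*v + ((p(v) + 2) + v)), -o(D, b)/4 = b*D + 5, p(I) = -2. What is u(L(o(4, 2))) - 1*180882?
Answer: -181158 - 24*I*sqrt(78) ≈ -1.8116e+5 - 211.96*I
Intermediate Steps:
o(D, b) = -20 - 4*D*b (o(D, b) = -4*(b*D + 5) = -4*(D*b + 5) = -4*(5 + D*b) = -20 - 4*D*b)
L(v) = 6 - sqrt(6)*sqrt(v) (L(v) = 6 - sqrt(5*v + ((-2 + 2) + v)) = 6 - sqrt(5*v + (0 + v)) = 6 - sqrt(5*v + v) = 6 - sqrt(6*v) = 6 - sqrt(6)*sqrt(v))
u(L(o(4, 2))) - 1*180882 = (6 - sqrt(6)*sqrt(-20 - 4*4*2))**2 - 1*180882 = (6 - sqrt(6)*sqrt(-20 - 32))**2 - 180882 = (6 - sqrt(6)*sqrt(-52))**2 - 180882 = (6 - sqrt(6)*2*I*sqrt(13))**2 - 180882 = (6 - 2*I*sqrt(78))**2 - 180882 = -180882 + (6 - 2*I*sqrt(78))**2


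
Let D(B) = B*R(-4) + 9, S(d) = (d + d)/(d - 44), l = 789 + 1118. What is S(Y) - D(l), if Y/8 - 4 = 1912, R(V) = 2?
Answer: -14600019/3821 ≈ -3821.0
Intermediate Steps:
l = 1907
Y = 15328 (Y = 32 + 8*1912 = 32 + 15296 = 15328)
S(d) = 2*d/(-44 + d) (S(d) = (2*d)/(-44 + d) = 2*d/(-44 + d))
D(B) = 9 + 2*B (D(B) = B*2 + 9 = 2*B + 9 = 9 + 2*B)
S(Y) - D(l) = 2*15328/(-44 + 15328) - (9 + 2*1907) = 2*15328/15284 - (9 + 3814) = 2*15328*(1/15284) - 1*3823 = 7664/3821 - 3823 = -14600019/3821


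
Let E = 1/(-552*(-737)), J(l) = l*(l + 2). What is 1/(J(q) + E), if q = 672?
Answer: 406824/184261980673 ≈ 2.2079e-6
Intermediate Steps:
J(l) = l*(2 + l)
E = 1/406824 ≈ 2.4581e-6
1/(J(q) + E) = 1/(672*(2 + 672) + 1/406824) = 1/(672*674 + 1/406824) = 1/(452928 + 1/406824) = 1/(184261980673/406824) = 406824/184261980673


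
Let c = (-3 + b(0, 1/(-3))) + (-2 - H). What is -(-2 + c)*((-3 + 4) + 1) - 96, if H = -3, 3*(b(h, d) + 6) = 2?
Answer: -232/3 ≈ -77.333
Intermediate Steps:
b(h, d) = -16/3 (b(h, d) = -6 + (1/3)*2 = -6 + 2/3 = -16/3)
c = -22/3 (c = (-3 - 16/3) + (-2 - 1*(-3)) = -25/3 + (-2 + 3) = -25/3 + 1 = -22/3 ≈ -7.3333)
-(-2 + c)*((-3 + 4) + 1) - 96 = -(-2 - 22/3)*((-3 + 4) + 1) - 96 = -(-28)*(1 + 1)/3 - 96 = -(-28)*2/3 - 96 = -1*(-56/3) - 96 = 56/3 - 96 = -232/3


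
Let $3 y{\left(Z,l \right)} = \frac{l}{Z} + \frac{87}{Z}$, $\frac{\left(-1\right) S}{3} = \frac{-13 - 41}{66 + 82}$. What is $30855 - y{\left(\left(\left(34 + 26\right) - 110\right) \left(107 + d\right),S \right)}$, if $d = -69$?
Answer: $\frac{4338215173}{140600} \approx 30855.0$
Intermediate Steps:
$S = \frac{81}{74}$ ($S = - 3 \frac{-13 - 41}{66 + 82} = - 3 \left(- \frac{54}{148}\right) = - 3 \left(\left(-54\right) \frac{1}{148}\right) = \left(-3\right) \left(- \frac{27}{74}\right) = \frac{81}{74} \approx 1.0946$)
$y{\left(Z,l \right)} = \frac{29}{Z} + \frac{l}{3 Z}$ ($y{\left(Z,l \right)} = \frac{\frac{l}{Z} + \frac{87}{Z}}{3} = \frac{\frac{87}{Z} + \frac{l}{Z}}{3} = \frac{29}{Z} + \frac{l}{3 Z}$)
$30855 - y{\left(\left(\left(34 + 26\right) - 110\right) \left(107 + d\right),S \right)} = 30855 - \frac{87 + \frac{81}{74}}{3 \left(\left(34 + 26\right) - 110\right) \left(107 - 69\right)} = 30855 - \frac{1}{3} \frac{1}{\left(60 - 110\right) 38} \cdot \frac{6519}{74} = 30855 - \frac{1}{3} \frac{1}{\left(-50\right) 38} \cdot \frac{6519}{74} = 30855 - \frac{1}{3} \frac{1}{-1900} \cdot \frac{6519}{74} = 30855 - \frac{1}{3} \left(- \frac{1}{1900}\right) \frac{6519}{74} = 30855 - - \frac{2173}{140600} = 30855 + \frac{2173}{140600} = \frac{4338215173}{140600}$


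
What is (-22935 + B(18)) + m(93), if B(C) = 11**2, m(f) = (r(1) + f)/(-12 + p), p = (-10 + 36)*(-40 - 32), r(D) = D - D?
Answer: -14327223/628 ≈ -22814.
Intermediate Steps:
r(D) = 0
p = -1872 (p = 26*(-72) = -1872)
m(f) = -f/1884 (m(f) = (0 + f)/(-12 - 1872) = f/(-1884) = f*(-1/1884) = -f/1884)
B(C) = 121
(-22935 + B(18)) + m(93) = (-22935 + 121) - 1/1884*93 = -22814 - 31/628 = -14327223/628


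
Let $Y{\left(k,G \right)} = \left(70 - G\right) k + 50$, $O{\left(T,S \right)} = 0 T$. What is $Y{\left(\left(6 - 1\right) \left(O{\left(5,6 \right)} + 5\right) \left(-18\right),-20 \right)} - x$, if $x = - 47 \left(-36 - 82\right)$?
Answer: $-45996$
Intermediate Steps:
$O{\left(T,S \right)} = 0$
$x = 5546$ ($x = \left(-47\right) \left(-118\right) = 5546$)
$Y{\left(k,G \right)} = 50 + k \left(70 - G\right)$ ($Y{\left(k,G \right)} = k \left(70 - G\right) + 50 = 50 + k \left(70 - G\right)$)
$Y{\left(\left(6 - 1\right) \left(O{\left(5,6 \right)} + 5\right) \left(-18\right),-20 \right)} - x = \left(50 + 70 \left(6 - 1\right) \left(0 + 5\right) \left(-18\right) - - 20 \left(6 - 1\right) \left(0 + 5\right) \left(-18\right)\right) - 5546 = \left(50 + 70 \cdot 5 \cdot 5 \left(-18\right) - - 20 \cdot 5 \cdot 5 \left(-18\right)\right) - 5546 = \left(50 + 70 \cdot 25 \left(-18\right) - - 20 \cdot 25 \left(-18\right)\right) - 5546 = \left(50 + 70 \left(-450\right) - \left(-20\right) \left(-450\right)\right) - 5546 = \left(50 - 31500 - 9000\right) - 5546 = -40450 - 5546 = -45996$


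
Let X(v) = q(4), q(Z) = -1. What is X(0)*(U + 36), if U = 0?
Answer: -36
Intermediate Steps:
X(v) = -1
X(0)*(U + 36) = -(0 + 36) = -1*36 = -36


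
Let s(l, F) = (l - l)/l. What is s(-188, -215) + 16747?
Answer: 16747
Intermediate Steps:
s(l, F) = 0 (s(l, F) = 0/l = 0)
s(-188, -215) + 16747 = 0 + 16747 = 16747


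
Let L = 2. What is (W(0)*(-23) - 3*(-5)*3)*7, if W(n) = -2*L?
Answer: 959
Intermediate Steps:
W(n) = -4 (W(n) = -2*2 = -4)
(W(0)*(-23) - 3*(-5)*3)*7 = (-4*(-23) - 3*(-5)*3)*7 = (92 + 15*3)*7 = (92 + 45)*7 = 137*7 = 959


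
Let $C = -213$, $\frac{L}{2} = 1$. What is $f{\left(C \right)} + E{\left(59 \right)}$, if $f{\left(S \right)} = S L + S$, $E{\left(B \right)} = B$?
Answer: $-580$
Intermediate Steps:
$L = 2$ ($L = 2 \cdot 1 = 2$)
$f{\left(S \right)} = 3 S$ ($f{\left(S \right)} = S 2 + S = 2 S + S = 3 S$)
$f{\left(C \right)} + E{\left(59 \right)} = 3 \left(-213\right) + 59 = -639 + 59 = -580$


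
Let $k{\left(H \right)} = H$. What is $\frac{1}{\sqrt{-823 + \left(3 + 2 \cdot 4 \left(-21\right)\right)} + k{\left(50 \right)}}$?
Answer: $\frac{25}{1744} - \frac{i \sqrt{247}}{1744} \approx 0.014335 - 0.0090116 i$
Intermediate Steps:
$\frac{1}{\sqrt{-823 + \left(3 + 2 \cdot 4 \left(-21\right)\right)} + k{\left(50 \right)}} = \frac{1}{\sqrt{-823 + \left(3 + 2 \cdot 4 \left(-21\right)\right)} + 50} = \frac{1}{\sqrt{-823 + \left(3 + 8 \left(-21\right)\right)} + 50} = \frac{1}{\sqrt{-823 + \left(3 - 168\right)} + 50} = \frac{1}{\sqrt{-823 - 165} + 50} = \frac{1}{\sqrt{-988} + 50} = \frac{1}{2 i \sqrt{247} + 50} = \frac{1}{50 + 2 i \sqrt{247}}$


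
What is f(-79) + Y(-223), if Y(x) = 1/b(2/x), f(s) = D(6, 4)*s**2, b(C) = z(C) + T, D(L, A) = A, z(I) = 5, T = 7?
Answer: 299569/12 ≈ 24964.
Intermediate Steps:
b(C) = 12 (b(C) = 5 + 7 = 12)
f(s) = 4*s**2
Y(x) = 1/12
f(-79) + Y(-223) = 4*(-79)**2 + 1/12 = 4*6241 + 1/12 = 24964 + 1/12 = 299569/12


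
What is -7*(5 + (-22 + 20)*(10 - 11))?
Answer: -49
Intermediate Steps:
-7*(5 + (-22 + 20)*(10 - 11)) = -7*(5 - 2*(-1)) = -7*(5 + 2) = -7*7 = -49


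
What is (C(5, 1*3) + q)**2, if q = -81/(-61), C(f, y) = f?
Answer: 148996/3721 ≈ 40.042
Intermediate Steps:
q = 81/61 (q = -81*(-1/61) = 81/61 ≈ 1.3279)
(C(5, 1*3) + q)**2 = (5 + 81/61)**2 = (386/61)**2 = 148996/3721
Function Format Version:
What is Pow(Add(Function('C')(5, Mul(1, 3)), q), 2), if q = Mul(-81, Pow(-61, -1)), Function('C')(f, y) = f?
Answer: Rational(148996, 3721) ≈ 40.042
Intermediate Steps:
q = Rational(81, 61) (q = Mul(-81, Rational(-1, 61)) = Rational(81, 61) ≈ 1.3279)
Pow(Add(Function('C')(5, Mul(1, 3)), q), 2) = Pow(Add(5, Rational(81, 61)), 2) = Pow(Rational(386, 61), 2) = Rational(148996, 3721)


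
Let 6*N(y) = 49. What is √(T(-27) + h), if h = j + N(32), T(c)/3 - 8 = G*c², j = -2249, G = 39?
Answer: √2990742/6 ≈ 288.23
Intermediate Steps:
T(c) = 24 + 117*c² (T(c) = 24 + 3*(39*c²) = 24 + 117*c²)
N(y) = 49/6 (N(y) = (⅙)*49 = 49/6)
h = -13445/6 (h = -2249 + 49/6 = -13445/6 ≈ -2240.8)
√(T(-27) + h) = √((24 + 117*(-27)²) - 13445/6) = √((24 + 117*729) - 13445/6) = √((24 + 85293) - 13445/6) = √(85317 - 13445/6) = √(498457/6) = √2990742/6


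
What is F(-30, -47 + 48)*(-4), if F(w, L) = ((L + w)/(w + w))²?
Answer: -841/900 ≈ -0.93444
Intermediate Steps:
F(w, L) = (L + w)²/(4*w²) (F(w, L) = ((L + w)/((2*w)))² = ((L + w)*(1/(2*w)))² = ((L + w)/(2*w))² = (L + w)²/(4*w²))
F(-30, -47 + 48)*(-4) = ((¼)*((-47 + 48) - 30)²/(-30)²)*(-4) = ((¼)*(1/900)*(1 - 30)²)*(-4) = ((¼)*(1/900)*(-29)²)*(-4) = ((¼)*(1/900)*841)*(-4) = (841/3600)*(-4) = -841/900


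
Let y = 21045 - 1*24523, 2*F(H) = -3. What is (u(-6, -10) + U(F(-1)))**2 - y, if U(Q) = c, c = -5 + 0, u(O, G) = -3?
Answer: 3542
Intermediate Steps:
F(H) = -3/2 (F(H) = (1/2)*(-3) = -3/2)
c = -5
U(Q) = -5
y = -3478 (y = 21045 - 24523 = -3478)
(u(-6, -10) + U(F(-1)))**2 - y = (-3 - 5)**2 - 1*(-3478) = (-8)**2 + 3478 = 64 + 3478 = 3542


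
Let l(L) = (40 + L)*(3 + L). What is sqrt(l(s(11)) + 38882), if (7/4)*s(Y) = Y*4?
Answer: 5*sqrt(79802)/7 ≈ 201.78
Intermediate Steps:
s(Y) = 16*Y/7 (s(Y) = 4*(Y*4)/7 = 4*(4*Y)/7 = 16*Y/7)
l(L) = (3 + L)*(40 + L)
sqrt(l(s(11)) + 38882) = sqrt((120 + ((16/7)*11)**2 + 43*((16/7)*11)) + 38882) = sqrt((120 + (176/7)**2 + 43*(176/7)) + 38882) = sqrt((120 + 30976/49 + 7568/7) + 38882) = sqrt(89832/49 + 38882) = sqrt(1995050/49) = 5*sqrt(79802)/7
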